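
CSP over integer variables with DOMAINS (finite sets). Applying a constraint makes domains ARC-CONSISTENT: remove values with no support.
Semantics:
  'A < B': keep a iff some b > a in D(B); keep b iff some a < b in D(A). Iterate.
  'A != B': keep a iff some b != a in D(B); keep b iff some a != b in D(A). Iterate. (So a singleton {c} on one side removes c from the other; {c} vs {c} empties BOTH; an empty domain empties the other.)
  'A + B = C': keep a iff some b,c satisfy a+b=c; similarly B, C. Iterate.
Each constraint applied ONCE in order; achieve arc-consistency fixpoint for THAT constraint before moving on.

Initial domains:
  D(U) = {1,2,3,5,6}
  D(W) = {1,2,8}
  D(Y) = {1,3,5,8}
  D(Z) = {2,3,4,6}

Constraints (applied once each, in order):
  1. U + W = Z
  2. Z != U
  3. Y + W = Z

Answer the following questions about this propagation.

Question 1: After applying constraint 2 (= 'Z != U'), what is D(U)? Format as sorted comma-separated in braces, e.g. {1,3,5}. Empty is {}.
Answer: {1,2,3,5}

Derivation:
Constraint 1 (U + W = Z) on D(U)={1,2,3,5,6} D(W)={1,2,8} D(Z)={2,3,4,6}: U {1,2,3,5,6}->{1,2,3,5}; W {1,2,8}->{1,2}
Constraint 2 (Z != U) on D(Z)={2,3,4,6} D(U)={1,2,3,5}: no change
So after constraint 2: D(U) = {1,2,3,5}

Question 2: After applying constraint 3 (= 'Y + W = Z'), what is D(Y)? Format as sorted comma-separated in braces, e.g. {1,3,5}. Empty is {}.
Answer: {1,3,5}

Derivation:
Constraint 1 (U + W = Z) on D(U)={1,2,3,5,6} D(W)={1,2,8} D(Z)={2,3,4,6}: U {1,2,3,5,6}->{1,2,3,5}; W {1,2,8}->{1,2}
Constraint 2 (Z != U) on D(Z)={2,3,4,6} D(U)={1,2,3,5}: no change
Constraint 3 (Y + W = Z) on D(Y)={1,3,5,8} D(W)={1,2} D(Z)={2,3,4,6}: Y {1,3,5,8}->{1,3,5}
So after constraint 3: D(Y) = {1,3,5}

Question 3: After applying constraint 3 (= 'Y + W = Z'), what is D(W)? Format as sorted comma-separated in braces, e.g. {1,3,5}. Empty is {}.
Constraint 1 (U + W = Z) on D(U)={1,2,3,5,6} D(W)={1,2,8} D(Z)={2,3,4,6}: U {1,2,3,5,6}->{1,2,3,5}; W {1,2,8}->{1,2}
Constraint 2 (Z != U) on D(Z)={2,3,4,6} D(U)={1,2,3,5}: no change
Constraint 3 (Y + W = Z) on D(Y)={1,3,5,8} D(W)={1,2} D(Z)={2,3,4,6}: Y {1,3,5,8}->{1,3,5}
So after constraint 3: D(W) = {1,2}

Answer: {1,2}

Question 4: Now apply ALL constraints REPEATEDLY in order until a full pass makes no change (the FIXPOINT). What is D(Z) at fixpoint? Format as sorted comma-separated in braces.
pass 0 (initial): D(Z)={2,3,4,6}
pass 1: U {1,2,3,5,6}->{1,2,3,5}; W {1,2,8}->{1,2}; Y {1,3,5,8}->{1,3,5}
pass 2: no change
Fixpoint after 2 passes: D(Z) = {2,3,4,6}

Answer: {2,3,4,6}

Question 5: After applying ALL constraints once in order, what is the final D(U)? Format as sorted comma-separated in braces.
Answer: {1,2,3,5}

Derivation:
Constraint 1 (U + W = Z) on D(U)={1,2,3,5,6} D(W)={1,2,8} D(Z)={2,3,4,6}: U {1,2,3,5,6}->{1,2,3,5}; W {1,2,8}->{1,2}
Constraint 2 (Z != U) on D(Z)={2,3,4,6} D(U)={1,2,3,5}: no change
Constraint 3 (Y + W = Z) on D(Y)={1,3,5,8} D(W)={1,2} D(Z)={2,3,4,6}: Y {1,3,5,8}->{1,3,5}
So after all 3 constraints: D(U) = {1,2,3,5}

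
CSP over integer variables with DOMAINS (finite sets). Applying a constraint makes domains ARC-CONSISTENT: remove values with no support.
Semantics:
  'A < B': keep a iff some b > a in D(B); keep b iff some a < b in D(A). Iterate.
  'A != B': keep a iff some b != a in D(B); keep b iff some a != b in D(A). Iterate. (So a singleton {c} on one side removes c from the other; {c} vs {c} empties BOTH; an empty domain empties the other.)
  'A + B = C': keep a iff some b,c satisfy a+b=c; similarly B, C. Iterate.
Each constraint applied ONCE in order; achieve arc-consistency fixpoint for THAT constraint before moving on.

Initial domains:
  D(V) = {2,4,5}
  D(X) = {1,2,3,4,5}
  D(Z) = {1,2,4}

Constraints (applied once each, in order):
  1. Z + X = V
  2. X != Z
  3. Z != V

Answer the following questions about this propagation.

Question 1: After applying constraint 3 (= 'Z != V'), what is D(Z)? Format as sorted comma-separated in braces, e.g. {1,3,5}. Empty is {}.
Constraint 1 (Z + X = V) on D(Z)={1,2,4} D(X)={1,2,3,4,5} D(V)={2,4,5}: X {1,2,3,4,5}->{1,2,3,4}
Constraint 2 (X != Z) on D(X)={1,2,3,4} D(Z)={1,2,4}: no change
Constraint 3 (Z != V) on D(Z)={1,2,4} D(V)={2,4,5}: no change
So after constraint 3: D(Z) = {1,2,4}

Answer: {1,2,4}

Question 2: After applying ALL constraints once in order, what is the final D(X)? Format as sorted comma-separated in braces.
Answer: {1,2,3,4}

Derivation:
Constraint 1 (Z + X = V) on D(Z)={1,2,4} D(X)={1,2,3,4,5} D(V)={2,4,5}: X {1,2,3,4,5}->{1,2,3,4}
Constraint 2 (X != Z) on D(X)={1,2,3,4} D(Z)={1,2,4}: no change
Constraint 3 (Z != V) on D(Z)={1,2,4} D(V)={2,4,5}: no change
So after all 3 constraints: D(X) = {1,2,3,4}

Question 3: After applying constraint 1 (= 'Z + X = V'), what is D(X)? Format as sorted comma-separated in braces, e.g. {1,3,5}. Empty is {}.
Answer: {1,2,3,4}

Derivation:
Constraint 1 (Z + X = V) on D(Z)={1,2,4} D(X)={1,2,3,4,5} D(V)={2,4,5}: X {1,2,3,4,5}->{1,2,3,4}
So after constraint 1: D(X) = {1,2,3,4}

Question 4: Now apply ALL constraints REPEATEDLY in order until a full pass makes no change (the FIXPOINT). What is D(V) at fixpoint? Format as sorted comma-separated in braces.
pass 0 (initial): D(V)={2,4,5}
pass 1: X {1,2,3,4,5}->{1,2,3,4}
pass 2: no change
Fixpoint after 2 passes: D(V) = {2,4,5}

Answer: {2,4,5}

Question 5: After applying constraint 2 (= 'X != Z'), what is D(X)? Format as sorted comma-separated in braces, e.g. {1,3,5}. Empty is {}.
Answer: {1,2,3,4}

Derivation:
Constraint 1 (Z + X = V) on D(Z)={1,2,4} D(X)={1,2,3,4,5} D(V)={2,4,5}: X {1,2,3,4,5}->{1,2,3,4}
Constraint 2 (X != Z) on D(X)={1,2,3,4} D(Z)={1,2,4}: no change
So after constraint 2: D(X) = {1,2,3,4}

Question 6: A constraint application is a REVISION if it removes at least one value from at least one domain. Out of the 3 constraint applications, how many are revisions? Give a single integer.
Answer: 1

Derivation:
Constraint 1 (Z + X = V) on D(Z)={1,2,4} D(X)={1,2,3,4,5} D(V)={2,4,5}: X {1,2,3,4,5}->{1,2,3,4} => REVISION
Constraint 2 (X != Z) on D(X)={1,2,3,4} D(Z)={1,2,4}: no change => not a revision
Constraint 3 (Z != V) on D(Z)={1,2,4} D(V)={2,4,5}: no change => not a revision
Total revisions = 1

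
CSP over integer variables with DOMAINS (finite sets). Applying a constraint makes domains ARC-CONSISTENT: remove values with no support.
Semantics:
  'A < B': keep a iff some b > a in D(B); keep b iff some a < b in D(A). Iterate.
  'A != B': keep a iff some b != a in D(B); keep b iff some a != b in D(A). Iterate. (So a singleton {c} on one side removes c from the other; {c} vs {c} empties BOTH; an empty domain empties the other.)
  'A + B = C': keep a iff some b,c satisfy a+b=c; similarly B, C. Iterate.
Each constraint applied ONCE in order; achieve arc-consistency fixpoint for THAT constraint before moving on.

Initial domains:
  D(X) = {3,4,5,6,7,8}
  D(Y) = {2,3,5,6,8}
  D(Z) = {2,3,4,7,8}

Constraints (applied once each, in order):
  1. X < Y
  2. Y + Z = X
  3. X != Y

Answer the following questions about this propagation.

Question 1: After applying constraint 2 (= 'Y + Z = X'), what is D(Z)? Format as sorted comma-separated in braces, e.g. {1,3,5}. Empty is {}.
Constraint 1 (X < Y) on D(X)={3,4,5,6,7,8} D(Y)={2,3,5,6,8}: X {3,4,5,6,7,8}->{3,4,5,6,7}; Y {2,3,5,6,8}->{5,6,8}
Constraint 2 (Y + Z = X) on D(Y)={5,6,8} D(Z)={2,3,4,7,8} D(X)={3,4,5,6,7}: Y {5,6,8}->{5}; Z {2,3,4,7,8}->{2}; X {3,4,5,6,7}->{7}
So after constraint 2: D(Z) = {2}

Answer: {2}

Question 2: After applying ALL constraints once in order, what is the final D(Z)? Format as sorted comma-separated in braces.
Constraint 1 (X < Y) on D(X)={3,4,5,6,7,8} D(Y)={2,3,5,6,8}: X {3,4,5,6,7,8}->{3,4,5,6,7}; Y {2,3,5,6,8}->{5,6,8}
Constraint 2 (Y + Z = X) on D(Y)={5,6,8} D(Z)={2,3,4,7,8} D(X)={3,4,5,6,7}: Y {5,6,8}->{5}; Z {2,3,4,7,8}->{2}; X {3,4,5,6,7}->{7}
Constraint 3 (X != Y) on D(X)={7} D(Y)={5}: no change
So after all 3 constraints: D(Z) = {2}

Answer: {2}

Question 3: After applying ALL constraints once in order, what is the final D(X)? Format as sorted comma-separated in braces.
Constraint 1 (X < Y) on D(X)={3,4,5,6,7,8} D(Y)={2,3,5,6,8}: X {3,4,5,6,7,8}->{3,4,5,6,7}; Y {2,3,5,6,8}->{5,6,8}
Constraint 2 (Y + Z = X) on D(Y)={5,6,8} D(Z)={2,3,4,7,8} D(X)={3,4,5,6,7}: Y {5,6,8}->{5}; Z {2,3,4,7,8}->{2}; X {3,4,5,6,7}->{7}
Constraint 3 (X != Y) on D(X)={7} D(Y)={5}: no change
So after all 3 constraints: D(X) = {7}

Answer: {7}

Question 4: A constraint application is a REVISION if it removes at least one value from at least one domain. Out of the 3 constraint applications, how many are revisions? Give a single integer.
Answer: 2

Derivation:
Constraint 1 (X < Y) on D(X)={3,4,5,6,7,8} D(Y)={2,3,5,6,8}: X {3,4,5,6,7,8}->{3,4,5,6,7}; Y {2,3,5,6,8}->{5,6,8} => REVISION
Constraint 2 (Y + Z = X) on D(Y)={5,6,8} D(Z)={2,3,4,7,8} D(X)={3,4,5,6,7}: Y {5,6,8}->{5}; Z {2,3,4,7,8}->{2}; X {3,4,5,6,7}->{7} => REVISION
Constraint 3 (X != Y) on D(X)={7} D(Y)={5}: no change => not a revision
Total revisions = 2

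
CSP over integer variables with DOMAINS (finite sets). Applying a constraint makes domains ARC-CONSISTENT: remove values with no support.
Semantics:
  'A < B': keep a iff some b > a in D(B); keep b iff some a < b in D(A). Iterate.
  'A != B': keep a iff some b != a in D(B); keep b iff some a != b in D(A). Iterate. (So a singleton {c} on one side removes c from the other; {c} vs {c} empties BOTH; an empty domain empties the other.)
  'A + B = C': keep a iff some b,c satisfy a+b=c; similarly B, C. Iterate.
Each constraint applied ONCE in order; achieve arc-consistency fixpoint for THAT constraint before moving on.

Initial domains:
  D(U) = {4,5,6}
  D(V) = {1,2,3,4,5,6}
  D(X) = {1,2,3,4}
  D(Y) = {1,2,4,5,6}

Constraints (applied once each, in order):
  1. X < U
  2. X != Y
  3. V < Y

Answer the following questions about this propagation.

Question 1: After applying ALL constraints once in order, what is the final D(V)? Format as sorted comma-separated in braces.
Answer: {1,2,3,4,5}

Derivation:
Constraint 1 (X < U) on D(X)={1,2,3,4} D(U)={4,5,6}: no change
Constraint 2 (X != Y) on D(X)={1,2,3,4} D(Y)={1,2,4,5,6}: no change
Constraint 3 (V < Y) on D(V)={1,2,3,4,5,6} D(Y)={1,2,4,5,6}: V {1,2,3,4,5,6}->{1,2,3,4,5}; Y {1,2,4,5,6}->{2,4,5,6}
So after all 3 constraints: D(V) = {1,2,3,4,5}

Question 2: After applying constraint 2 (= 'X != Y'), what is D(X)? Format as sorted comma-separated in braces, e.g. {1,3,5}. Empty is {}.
Constraint 1 (X < U) on D(X)={1,2,3,4} D(U)={4,5,6}: no change
Constraint 2 (X != Y) on D(X)={1,2,3,4} D(Y)={1,2,4,5,6}: no change
So after constraint 2: D(X) = {1,2,3,4}

Answer: {1,2,3,4}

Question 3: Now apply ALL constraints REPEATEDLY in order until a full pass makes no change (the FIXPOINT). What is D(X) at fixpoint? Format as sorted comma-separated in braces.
pass 0 (initial): D(X)={1,2,3,4}
pass 1: V {1,2,3,4,5,6}->{1,2,3,4,5}; Y {1,2,4,5,6}->{2,4,5,6}
pass 2: no change
Fixpoint after 2 passes: D(X) = {1,2,3,4}

Answer: {1,2,3,4}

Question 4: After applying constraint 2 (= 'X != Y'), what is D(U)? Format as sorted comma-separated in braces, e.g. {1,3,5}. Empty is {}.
Constraint 1 (X < U) on D(X)={1,2,3,4} D(U)={4,5,6}: no change
Constraint 2 (X != Y) on D(X)={1,2,3,4} D(Y)={1,2,4,5,6}: no change
So after constraint 2: D(U) = {4,5,6}

Answer: {4,5,6}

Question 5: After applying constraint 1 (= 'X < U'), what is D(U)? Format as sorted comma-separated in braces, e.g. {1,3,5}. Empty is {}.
Answer: {4,5,6}

Derivation:
Constraint 1 (X < U) on D(X)={1,2,3,4} D(U)={4,5,6}: no change
So after constraint 1: D(U) = {4,5,6}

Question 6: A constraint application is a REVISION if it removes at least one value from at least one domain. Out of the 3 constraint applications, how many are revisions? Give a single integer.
Answer: 1

Derivation:
Constraint 1 (X < U) on D(X)={1,2,3,4} D(U)={4,5,6}: no change => not a revision
Constraint 2 (X != Y) on D(X)={1,2,3,4} D(Y)={1,2,4,5,6}: no change => not a revision
Constraint 3 (V < Y) on D(V)={1,2,3,4,5,6} D(Y)={1,2,4,5,6}: V {1,2,3,4,5,6}->{1,2,3,4,5}; Y {1,2,4,5,6}->{2,4,5,6} => REVISION
Total revisions = 1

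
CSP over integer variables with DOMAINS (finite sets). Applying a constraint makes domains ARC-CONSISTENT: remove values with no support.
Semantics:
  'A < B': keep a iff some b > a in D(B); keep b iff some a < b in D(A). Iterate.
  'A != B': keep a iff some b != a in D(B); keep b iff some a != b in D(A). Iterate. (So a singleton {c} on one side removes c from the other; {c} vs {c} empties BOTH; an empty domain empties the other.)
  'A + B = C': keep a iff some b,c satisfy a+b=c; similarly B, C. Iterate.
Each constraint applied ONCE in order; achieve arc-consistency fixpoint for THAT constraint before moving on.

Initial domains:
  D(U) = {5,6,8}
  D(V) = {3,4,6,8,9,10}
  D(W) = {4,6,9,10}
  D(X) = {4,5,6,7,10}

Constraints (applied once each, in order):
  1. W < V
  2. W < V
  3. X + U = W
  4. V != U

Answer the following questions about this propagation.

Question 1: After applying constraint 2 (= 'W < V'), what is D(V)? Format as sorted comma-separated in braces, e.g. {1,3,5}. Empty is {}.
Answer: {6,8,9,10}

Derivation:
Constraint 1 (W < V) on D(W)={4,6,9,10} D(V)={3,4,6,8,9,10}: W {4,6,9,10}->{4,6,9}; V {3,4,6,8,9,10}->{6,8,9,10}
Constraint 2 (W < V) on D(W)={4,6,9} D(V)={6,8,9,10}: no change
So after constraint 2: D(V) = {6,8,9,10}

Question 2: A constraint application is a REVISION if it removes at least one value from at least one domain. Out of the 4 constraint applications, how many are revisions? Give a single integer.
Answer: 2

Derivation:
Constraint 1 (W < V) on D(W)={4,6,9,10} D(V)={3,4,6,8,9,10}: W {4,6,9,10}->{4,6,9}; V {3,4,6,8,9,10}->{6,8,9,10} => REVISION
Constraint 2 (W < V) on D(W)={4,6,9} D(V)={6,8,9,10}: no change => not a revision
Constraint 3 (X + U = W) on D(X)={4,5,6,7,10} D(U)={5,6,8} D(W)={4,6,9}: X {4,5,6,7,10}->{4}; U {5,6,8}->{5}; W {4,6,9}->{9} => REVISION
Constraint 4 (V != U) on D(V)={6,8,9,10} D(U)={5}: no change => not a revision
Total revisions = 2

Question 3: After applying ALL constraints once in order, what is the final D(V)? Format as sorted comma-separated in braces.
Answer: {6,8,9,10}

Derivation:
Constraint 1 (W < V) on D(W)={4,6,9,10} D(V)={3,4,6,8,9,10}: W {4,6,9,10}->{4,6,9}; V {3,4,6,8,9,10}->{6,8,9,10}
Constraint 2 (W < V) on D(W)={4,6,9} D(V)={6,8,9,10}: no change
Constraint 3 (X + U = W) on D(X)={4,5,6,7,10} D(U)={5,6,8} D(W)={4,6,9}: X {4,5,6,7,10}->{4}; U {5,6,8}->{5}; W {4,6,9}->{9}
Constraint 4 (V != U) on D(V)={6,8,9,10} D(U)={5}: no change
So after all 4 constraints: D(V) = {6,8,9,10}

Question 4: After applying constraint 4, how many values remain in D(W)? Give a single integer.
Answer: 1

Derivation:
Constraint 1 (W < V) on D(W)={4,6,9,10} D(V)={3,4,6,8,9,10}: W {4,6,9,10}->{4,6,9}; V {3,4,6,8,9,10}->{6,8,9,10}
Constraint 2 (W < V) on D(W)={4,6,9} D(V)={6,8,9,10}: no change
Constraint 3 (X + U = W) on D(X)={4,5,6,7,10} D(U)={5,6,8} D(W)={4,6,9}: X {4,5,6,7,10}->{4}; U {5,6,8}->{5}; W {4,6,9}->{9}
Constraint 4 (V != U) on D(V)={6,8,9,10} D(U)={5}: no change
So after constraint 4: D(W)={9}, size = 1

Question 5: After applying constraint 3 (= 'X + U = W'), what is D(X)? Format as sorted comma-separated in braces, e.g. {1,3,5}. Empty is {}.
Answer: {4}

Derivation:
Constraint 1 (W < V) on D(W)={4,6,9,10} D(V)={3,4,6,8,9,10}: W {4,6,9,10}->{4,6,9}; V {3,4,6,8,9,10}->{6,8,9,10}
Constraint 2 (W < V) on D(W)={4,6,9} D(V)={6,8,9,10}: no change
Constraint 3 (X + U = W) on D(X)={4,5,6,7,10} D(U)={5,6,8} D(W)={4,6,9}: X {4,5,6,7,10}->{4}; U {5,6,8}->{5}; W {4,6,9}->{9}
So after constraint 3: D(X) = {4}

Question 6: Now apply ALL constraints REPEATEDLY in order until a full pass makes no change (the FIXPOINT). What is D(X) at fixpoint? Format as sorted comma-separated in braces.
pass 0 (initial): D(X)={4,5,6,7,10}
pass 1: U {5,6,8}->{5}; V {3,4,6,8,9,10}->{6,8,9,10}; W {4,6,9,10}->{9}; X {4,5,6,7,10}->{4}
pass 2: V {6,8,9,10}->{10}
pass 3: no change
Fixpoint after 3 passes: D(X) = {4}

Answer: {4}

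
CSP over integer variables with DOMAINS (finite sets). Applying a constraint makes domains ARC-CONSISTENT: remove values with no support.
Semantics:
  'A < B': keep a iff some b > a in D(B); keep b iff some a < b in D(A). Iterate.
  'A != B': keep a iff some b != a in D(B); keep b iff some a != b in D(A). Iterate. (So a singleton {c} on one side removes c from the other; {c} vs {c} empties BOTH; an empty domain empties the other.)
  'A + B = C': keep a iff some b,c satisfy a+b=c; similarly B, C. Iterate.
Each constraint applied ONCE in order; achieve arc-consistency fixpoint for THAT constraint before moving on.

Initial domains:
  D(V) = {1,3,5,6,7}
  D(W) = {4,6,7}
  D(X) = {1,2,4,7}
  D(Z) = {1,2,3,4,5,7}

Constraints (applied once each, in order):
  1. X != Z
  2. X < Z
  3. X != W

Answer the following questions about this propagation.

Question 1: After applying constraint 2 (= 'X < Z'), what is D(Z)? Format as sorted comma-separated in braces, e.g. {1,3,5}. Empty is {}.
Constraint 1 (X != Z) on D(X)={1,2,4,7} D(Z)={1,2,3,4,5,7}: no change
Constraint 2 (X < Z) on D(X)={1,2,4,7} D(Z)={1,2,3,4,5,7}: X {1,2,4,7}->{1,2,4}; Z {1,2,3,4,5,7}->{2,3,4,5,7}
So after constraint 2: D(Z) = {2,3,4,5,7}

Answer: {2,3,4,5,7}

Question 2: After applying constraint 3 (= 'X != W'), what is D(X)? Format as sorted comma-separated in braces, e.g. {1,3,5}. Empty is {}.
Constraint 1 (X != Z) on D(X)={1,2,4,7} D(Z)={1,2,3,4,5,7}: no change
Constraint 2 (X < Z) on D(X)={1,2,4,7} D(Z)={1,2,3,4,5,7}: X {1,2,4,7}->{1,2,4}; Z {1,2,3,4,5,7}->{2,3,4,5,7}
Constraint 3 (X != W) on D(X)={1,2,4} D(W)={4,6,7}: no change
So after constraint 3: D(X) = {1,2,4}

Answer: {1,2,4}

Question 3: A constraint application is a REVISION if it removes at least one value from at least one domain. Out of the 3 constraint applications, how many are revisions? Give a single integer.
Answer: 1

Derivation:
Constraint 1 (X != Z) on D(X)={1,2,4,7} D(Z)={1,2,3,4,5,7}: no change => not a revision
Constraint 2 (X < Z) on D(X)={1,2,4,7} D(Z)={1,2,3,4,5,7}: X {1,2,4,7}->{1,2,4}; Z {1,2,3,4,5,7}->{2,3,4,5,7} => REVISION
Constraint 3 (X != W) on D(X)={1,2,4} D(W)={4,6,7}: no change => not a revision
Total revisions = 1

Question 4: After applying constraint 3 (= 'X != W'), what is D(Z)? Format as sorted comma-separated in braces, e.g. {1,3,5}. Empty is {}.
Answer: {2,3,4,5,7}

Derivation:
Constraint 1 (X != Z) on D(X)={1,2,4,7} D(Z)={1,2,3,4,5,7}: no change
Constraint 2 (X < Z) on D(X)={1,2,4,7} D(Z)={1,2,3,4,5,7}: X {1,2,4,7}->{1,2,4}; Z {1,2,3,4,5,7}->{2,3,4,5,7}
Constraint 3 (X != W) on D(X)={1,2,4} D(W)={4,6,7}: no change
So after constraint 3: D(Z) = {2,3,4,5,7}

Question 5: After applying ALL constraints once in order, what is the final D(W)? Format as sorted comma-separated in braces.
Constraint 1 (X != Z) on D(X)={1,2,4,7} D(Z)={1,2,3,4,5,7}: no change
Constraint 2 (X < Z) on D(X)={1,2,4,7} D(Z)={1,2,3,4,5,7}: X {1,2,4,7}->{1,2,4}; Z {1,2,3,4,5,7}->{2,3,4,5,7}
Constraint 3 (X != W) on D(X)={1,2,4} D(W)={4,6,7}: no change
So after all 3 constraints: D(W) = {4,6,7}

Answer: {4,6,7}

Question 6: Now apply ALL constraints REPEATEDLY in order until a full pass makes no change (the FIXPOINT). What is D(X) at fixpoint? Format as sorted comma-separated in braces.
pass 0 (initial): D(X)={1,2,4,7}
pass 1: X {1,2,4,7}->{1,2,4}; Z {1,2,3,4,5,7}->{2,3,4,5,7}
pass 2: no change
Fixpoint after 2 passes: D(X) = {1,2,4}

Answer: {1,2,4}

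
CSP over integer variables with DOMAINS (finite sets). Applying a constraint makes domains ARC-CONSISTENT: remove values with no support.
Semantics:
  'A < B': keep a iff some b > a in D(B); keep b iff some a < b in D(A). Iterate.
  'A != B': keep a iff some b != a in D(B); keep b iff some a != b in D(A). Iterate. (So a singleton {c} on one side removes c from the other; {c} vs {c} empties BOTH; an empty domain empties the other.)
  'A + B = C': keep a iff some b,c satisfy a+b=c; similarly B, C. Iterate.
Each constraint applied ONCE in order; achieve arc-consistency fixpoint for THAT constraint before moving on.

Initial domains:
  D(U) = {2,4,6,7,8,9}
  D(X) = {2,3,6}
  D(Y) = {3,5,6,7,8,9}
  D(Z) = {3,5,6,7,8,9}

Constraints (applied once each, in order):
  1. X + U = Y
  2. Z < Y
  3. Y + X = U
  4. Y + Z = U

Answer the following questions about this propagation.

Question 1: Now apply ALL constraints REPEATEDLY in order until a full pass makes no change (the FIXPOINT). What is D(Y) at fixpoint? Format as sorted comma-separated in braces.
Answer: {}

Derivation:
pass 0 (initial): D(Y)={3,5,6,7,8,9}
pass 1: U {2,4,6,7,8,9}->{}; X {2,3,6}->{2}; Y {3,5,6,7,8,9}->{}; Z {3,5,6,7,8,9}->{}
pass 2: X {2}->{}
pass 3: no change
Fixpoint after 3 passes: D(Y) = {}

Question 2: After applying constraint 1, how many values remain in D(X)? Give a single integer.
Constraint 1 (X + U = Y) on D(X)={2,3,6} D(U)={2,4,6,7,8,9} D(Y)={3,5,6,7,8,9}: U {2,4,6,7,8,9}->{2,4,6,7}; Y {3,5,6,7,8,9}->{5,6,7,8,9}
So after constraint 1: D(X)={2,3,6}, size = 3

Answer: 3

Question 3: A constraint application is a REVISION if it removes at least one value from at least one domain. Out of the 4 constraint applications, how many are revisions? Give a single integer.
Constraint 1 (X + U = Y) on D(X)={2,3,6} D(U)={2,4,6,7,8,9} D(Y)={3,5,6,7,8,9}: U {2,4,6,7,8,9}->{2,4,6,7}; Y {3,5,6,7,8,9}->{5,6,7,8,9} => REVISION
Constraint 2 (Z < Y) on D(Z)={3,5,6,7,8,9} D(Y)={5,6,7,8,9}: Z {3,5,6,7,8,9}->{3,5,6,7,8} => REVISION
Constraint 3 (Y + X = U) on D(Y)={5,6,7,8,9} D(X)={2,3,6} D(U)={2,4,6,7}: Y {5,6,7,8,9}->{5}; X {2,3,6}->{2}; U {2,4,6,7}->{7} => REVISION
Constraint 4 (Y + Z = U) on D(Y)={5} D(Z)={3,5,6,7,8} D(U)={7}: Y {5}->{}; Z {3,5,6,7,8}->{}; U {7}->{} => REVISION
Total revisions = 4

Answer: 4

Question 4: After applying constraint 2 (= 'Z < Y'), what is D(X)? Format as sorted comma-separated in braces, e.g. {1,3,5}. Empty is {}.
Answer: {2,3,6}

Derivation:
Constraint 1 (X + U = Y) on D(X)={2,3,6} D(U)={2,4,6,7,8,9} D(Y)={3,5,6,7,8,9}: U {2,4,6,7,8,9}->{2,4,6,7}; Y {3,5,6,7,8,9}->{5,6,7,8,9}
Constraint 2 (Z < Y) on D(Z)={3,5,6,7,8,9} D(Y)={5,6,7,8,9}: Z {3,5,6,7,8,9}->{3,5,6,7,8}
So after constraint 2: D(X) = {2,3,6}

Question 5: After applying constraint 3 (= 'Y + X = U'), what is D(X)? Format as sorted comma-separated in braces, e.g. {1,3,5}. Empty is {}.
Constraint 1 (X + U = Y) on D(X)={2,3,6} D(U)={2,4,6,7,8,9} D(Y)={3,5,6,7,8,9}: U {2,4,6,7,8,9}->{2,4,6,7}; Y {3,5,6,7,8,9}->{5,6,7,8,9}
Constraint 2 (Z < Y) on D(Z)={3,5,6,7,8,9} D(Y)={5,6,7,8,9}: Z {3,5,6,7,8,9}->{3,5,6,7,8}
Constraint 3 (Y + X = U) on D(Y)={5,6,7,8,9} D(X)={2,3,6} D(U)={2,4,6,7}: Y {5,6,7,8,9}->{5}; X {2,3,6}->{2}; U {2,4,6,7}->{7}
So after constraint 3: D(X) = {2}

Answer: {2}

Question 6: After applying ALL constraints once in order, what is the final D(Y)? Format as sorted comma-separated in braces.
Constraint 1 (X + U = Y) on D(X)={2,3,6} D(U)={2,4,6,7,8,9} D(Y)={3,5,6,7,8,9}: U {2,4,6,7,8,9}->{2,4,6,7}; Y {3,5,6,7,8,9}->{5,6,7,8,9}
Constraint 2 (Z < Y) on D(Z)={3,5,6,7,8,9} D(Y)={5,6,7,8,9}: Z {3,5,6,7,8,9}->{3,5,6,7,8}
Constraint 3 (Y + X = U) on D(Y)={5,6,7,8,9} D(X)={2,3,6} D(U)={2,4,6,7}: Y {5,6,7,8,9}->{5}; X {2,3,6}->{2}; U {2,4,6,7}->{7}
Constraint 4 (Y + Z = U) on D(Y)={5} D(Z)={3,5,6,7,8} D(U)={7}: Y {5}->{}; Z {3,5,6,7,8}->{}; U {7}->{}
So after all 4 constraints: D(Y) = {}

Answer: {}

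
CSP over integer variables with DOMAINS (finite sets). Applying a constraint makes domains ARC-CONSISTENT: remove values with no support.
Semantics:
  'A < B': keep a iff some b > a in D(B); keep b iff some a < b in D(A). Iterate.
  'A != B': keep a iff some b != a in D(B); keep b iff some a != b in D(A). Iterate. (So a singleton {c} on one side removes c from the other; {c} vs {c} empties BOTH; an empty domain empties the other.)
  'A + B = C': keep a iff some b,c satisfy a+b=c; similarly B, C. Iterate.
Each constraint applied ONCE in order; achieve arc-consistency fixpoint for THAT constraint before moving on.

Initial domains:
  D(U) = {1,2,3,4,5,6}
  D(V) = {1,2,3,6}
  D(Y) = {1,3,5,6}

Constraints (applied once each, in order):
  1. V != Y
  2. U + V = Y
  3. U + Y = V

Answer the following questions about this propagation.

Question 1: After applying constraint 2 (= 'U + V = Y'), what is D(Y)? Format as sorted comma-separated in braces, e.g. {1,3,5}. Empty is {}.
Answer: {3,5,6}

Derivation:
Constraint 1 (V != Y) on D(V)={1,2,3,6} D(Y)={1,3,5,6}: no change
Constraint 2 (U + V = Y) on D(U)={1,2,3,4,5,6} D(V)={1,2,3,6} D(Y)={1,3,5,6}: U {1,2,3,4,5,6}->{1,2,3,4,5}; V {1,2,3,6}->{1,2,3}; Y {1,3,5,6}->{3,5,6}
So after constraint 2: D(Y) = {3,5,6}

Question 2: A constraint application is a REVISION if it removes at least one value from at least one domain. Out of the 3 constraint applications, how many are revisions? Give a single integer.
Constraint 1 (V != Y) on D(V)={1,2,3,6} D(Y)={1,3,5,6}: no change => not a revision
Constraint 2 (U + V = Y) on D(U)={1,2,3,4,5,6} D(V)={1,2,3,6} D(Y)={1,3,5,6}: U {1,2,3,4,5,6}->{1,2,3,4,5}; V {1,2,3,6}->{1,2,3}; Y {1,3,5,6}->{3,5,6} => REVISION
Constraint 3 (U + Y = V) on D(U)={1,2,3,4,5} D(Y)={3,5,6} D(V)={1,2,3}: U {1,2,3,4,5}->{}; Y {3,5,6}->{}; V {1,2,3}->{} => REVISION
Total revisions = 2

Answer: 2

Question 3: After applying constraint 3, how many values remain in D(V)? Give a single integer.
Answer: 0

Derivation:
Constraint 1 (V != Y) on D(V)={1,2,3,6} D(Y)={1,3,5,6}: no change
Constraint 2 (U + V = Y) on D(U)={1,2,3,4,5,6} D(V)={1,2,3,6} D(Y)={1,3,5,6}: U {1,2,3,4,5,6}->{1,2,3,4,5}; V {1,2,3,6}->{1,2,3}; Y {1,3,5,6}->{3,5,6}
Constraint 3 (U + Y = V) on D(U)={1,2,3,4,5} D(Y)={3,5,6} D(V)={1,2,3}: U {1,2,3,4,5}->{}; Y {3,5,6}->{}; V {1,2,3}->{}
So after constraint 3: D(V)={}, size = 0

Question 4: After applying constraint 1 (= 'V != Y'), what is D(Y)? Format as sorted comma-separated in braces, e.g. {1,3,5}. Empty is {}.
Answer: {1,3,5,6}

Derivation:
Constraint 1 (V != Y) on D(V)={1,2,3,6} D(Y)={1,3,5,6}: no change
So after constraint 1: D(Y) = {1,3,5,6}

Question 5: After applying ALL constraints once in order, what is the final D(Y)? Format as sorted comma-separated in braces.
Answer: {}

Derivation:
Constraint 1 (V != Y) on D(V)={1,2,3,6} D(Y)={1,3,5,6}: no change
Constraint 2 (U + V = Y) on D(U)={1,2,3,4,5,6} D(V)={1,2,3,6} D(Y)={1,3,5,6}: U {1,2,3,4,5,6}->{1,2,3,4,5}; V {1,2,3,6}->{1,2,3}; Y {1,3,5,6}->{3,5,6}
Constraint 3 (U + Y = V) on D(U)={1,2,3,4,5} D(Y)={3,5,6} D(V)={1,2,3}: U {1,2,3,4,5}->{}; Y {3,5,6}->{}; V {1,2,3}->{}
So after all 3 constraints: D(Y) = {}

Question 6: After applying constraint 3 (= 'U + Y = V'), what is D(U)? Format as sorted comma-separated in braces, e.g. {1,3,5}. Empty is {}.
Answer: {}

Derivation:
Constraint 1 (V != Y) on D(V)={1,2,3,6} D(Y)={1,3,5,6}: no change
Constraint 2 (U + V = Y) on D(U)={1,2,3,4,5,6} D(V)={1,2,3,6} D(Y)={1,3,5,6}: U {1,2,3,4,5,6}->{1,2,3,4,5}; V {1,2,3,6}->{1,2,3}; Y {1,3,5,6}->{3,5,6}
Constraint 3 (U + Y = V) on D(U)={1,2,3,4,5} D(Y)={3,5,6} D(V)={1,2,3}: U {1,2,3,4,5}->{}; Y {3,5,6}->{}; V {1,2,3}->{}
So after constraint 3: D(U) = {}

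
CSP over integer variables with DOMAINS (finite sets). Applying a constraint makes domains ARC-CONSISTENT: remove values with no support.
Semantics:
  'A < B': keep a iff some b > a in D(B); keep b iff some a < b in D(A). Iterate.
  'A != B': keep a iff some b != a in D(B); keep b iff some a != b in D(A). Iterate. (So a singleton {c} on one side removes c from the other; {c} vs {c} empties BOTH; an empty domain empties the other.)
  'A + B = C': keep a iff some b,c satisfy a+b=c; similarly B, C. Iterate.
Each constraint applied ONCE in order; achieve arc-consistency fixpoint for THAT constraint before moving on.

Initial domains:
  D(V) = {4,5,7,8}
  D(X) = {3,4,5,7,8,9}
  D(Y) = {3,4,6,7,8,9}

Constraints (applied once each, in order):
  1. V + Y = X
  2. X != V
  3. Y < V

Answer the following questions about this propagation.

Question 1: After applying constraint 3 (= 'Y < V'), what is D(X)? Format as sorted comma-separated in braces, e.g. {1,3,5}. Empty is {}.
Constraint 1 (V + Y = X) on D(V)={4,5,7,8} D(Y)={3,4,6,7,8,9} D(X)={3,4,5,7,8,9}: V {4,5,7,8}->{4,5}; Y {3,4,6,7,8,9}->{3,4}; X {3,4,5,7,8,9}->{7,8,9}
Constraint 2 (X != V) on D(X)={7,8,9} D(V)={4,5}: no change
Constraint 3 (Y < V) on D(Y)={3,4} D(V)={4,5}: no change
So after constraint 3: D(X) = {7,8,9}

Answer: {7,8,9}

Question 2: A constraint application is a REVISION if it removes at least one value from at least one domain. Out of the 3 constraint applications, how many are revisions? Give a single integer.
Answer: 1

Derivation:
Constraint 1 (V + Y = X) on D(V)={4,5,7,8} D(Y)={3,4,6,7,8,9} D(X)={3,4,5,7,8,9}: V {4,5,7,8}->{4,5}; Y {3,4,6,7,8,9}->{3,4}; X {3,4,5,7,8,9}->{7,8,9} => REVISION
Constraint 2 (X != V) on D(X)={7,8,9} D(V)={4,5}: no change => not a revision
Constraint 3 (Y < V) on D(Y)={3,4} D(V)={4,5}: no change => not a revision
Total revisions = 1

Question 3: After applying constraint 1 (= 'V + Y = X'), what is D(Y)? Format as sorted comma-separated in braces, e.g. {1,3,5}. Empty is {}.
Constraint 1 (V + Y = X) on D(V)={4,5,7,8} D(Y)={3,4,6,7,8,9} D(X)={3,4,5,7,8,9}: V {4,5,7,8}->{4,5}; Y {3,4,6,7,8,9}->{3,4}; X {3,4,5,7,8,9}->{7,8,9}
So after constraint 1: D(Y) = {3,4}

Answer: {3,4}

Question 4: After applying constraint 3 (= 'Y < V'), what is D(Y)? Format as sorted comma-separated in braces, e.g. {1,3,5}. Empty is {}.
Constraint 1 (V + Y = X) on D(V)={4,5,7,8} D(Y)={3,4,6,7,8,9} D(X)={3,4,5,7,8,9}: V {4,5,7,8}->{4,5}; Y {3,4,6,7,8,9}->{3,4}; X {3,4,5,7,8,9}->{7,8,9}
Constraint 2 (X != V) on D(X)={7,8,9} D(V)={4,5}: no change
Constraint 3 (Y < V) on D(Y)={3,4} D(V)={4,5}: no change
So after constraint 3: D(Y) = {3,4}

Answer: {3,4}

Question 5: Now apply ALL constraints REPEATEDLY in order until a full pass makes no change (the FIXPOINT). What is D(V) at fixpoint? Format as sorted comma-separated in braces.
Answer: {4,5}

Derivation:
pass 0 (initial): D(V)={4,5,7,8}
pass 1: V {4,5,7,8}->{4,5}; X {3,4,5,7,8,9}->{7,8,9}; Y {3,4,6,7,8,9}->{3,4}
pass 2: no change
Fixpoint after 2 passes: D(V) = {4,5}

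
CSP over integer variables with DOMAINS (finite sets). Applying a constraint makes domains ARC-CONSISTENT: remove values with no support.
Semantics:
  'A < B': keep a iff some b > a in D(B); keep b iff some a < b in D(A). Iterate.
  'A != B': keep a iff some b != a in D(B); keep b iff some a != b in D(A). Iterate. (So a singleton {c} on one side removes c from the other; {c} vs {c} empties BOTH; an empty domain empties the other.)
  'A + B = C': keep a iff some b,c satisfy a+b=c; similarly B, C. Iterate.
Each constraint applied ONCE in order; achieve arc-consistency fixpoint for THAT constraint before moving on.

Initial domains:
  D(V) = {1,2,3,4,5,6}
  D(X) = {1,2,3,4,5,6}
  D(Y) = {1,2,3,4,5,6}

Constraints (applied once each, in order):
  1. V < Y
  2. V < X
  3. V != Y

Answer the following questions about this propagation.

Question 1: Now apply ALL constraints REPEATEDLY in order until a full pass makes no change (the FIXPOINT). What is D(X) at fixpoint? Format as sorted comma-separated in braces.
pass 0 (initial): D(X)={1,2,3,4,5,6}
pass 1: V {1,2,3,4,5,6}->{1,2,3,4,5}; X {1,2,3,4,5,6}->{2,3,4,5,6}; Y {1,2,3,4,5,6}->{2,3,4,5,6}
pass 2: no change
Fixpoint after 2 passes: D(X) = {2,3,4,5,6}

Answer: {2,3,4,5,6}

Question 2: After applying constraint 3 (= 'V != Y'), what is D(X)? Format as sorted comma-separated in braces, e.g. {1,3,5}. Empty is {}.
Answer: {2,3,4,5,6}

Derivation:
Constraint 1 (V < Y) on D(V)={1,2,3,4,5,6} D(Y)={1,2,3,4,5,6}: V {1,2,3,4,5,6}->{1,2,3,4,5}; Y {1,2,3,4,5,6}->{2,3,4,5,6}
Constraint 2 (V < X) on D(V)={1,2,3,4,5} D(X)={1,2,3,4,5,6}: X {1,2,3,4,5,6}->{2,3,4,5,6}
Constraint 3 (V != Y) on D(V)={1,2,3,4,5} D(Y)={2,3,4,5,6}: no change
So after constraint 3: D(X) = {2,3,4,5,6}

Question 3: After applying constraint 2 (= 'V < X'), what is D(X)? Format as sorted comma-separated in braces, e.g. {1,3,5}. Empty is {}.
Constraint 1 (V < Y) on D(V)={1,2,3,4,5,6} D(Y)={1,2,3,4,5,6}: V {1,2,3,4,5,6}->{1,2,3,4,5}; Y {1,2,3,4,5,6}->{2,3,4,5,6}
Constraint 2 (V < X) on D(V)={1,2,3,4,5} D(X)={1,2,3,4,5,6}: X {1,2,3,4,5,6}->{2,3,4,5,6}
So after constraint 2: D(X) = {2,3,4,5,6}

Answer: {2,3,4,5,6}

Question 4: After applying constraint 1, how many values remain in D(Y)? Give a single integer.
Constraint 1 (V < Y) on D(V)={1,2,3,4,5,6} D(Y)={1,2,3,4,5,6}: V {1,2,3,4,5,6}->{1,2,3,4,5}; Y {1,2,3,4,5,6}->{2,3,4,5,6}
So after constraint 1: D(Y)={2,3,4,5,6}, size = 5

Answer: 5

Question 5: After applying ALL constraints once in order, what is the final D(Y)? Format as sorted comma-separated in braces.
Constraint 1 (V < Y) on D(V)={1,2,3,4,5,6} D(Y)={1,2,3,4,5,6}: V {1,2,3,4,5,6}->{1,2,3,4,5}; Y {1,2,3,4,5,6}->{2,3,4,5,6}
Constraint 2 (V < X) on D(V)={1,2,3,4,5} D(X)={1,2,3,4,5,6}: X {1,2,3,4,5,6}->{2,3,4,5,6}
Constraint 3 (V != Y) on D(V)={1,2,3,4,5} D(Y)={2,3,4,5,6}: no change
So after all 3 constraints: D(Y) = {2,3,4,5,6}

Answer: {2,3,4,5,6}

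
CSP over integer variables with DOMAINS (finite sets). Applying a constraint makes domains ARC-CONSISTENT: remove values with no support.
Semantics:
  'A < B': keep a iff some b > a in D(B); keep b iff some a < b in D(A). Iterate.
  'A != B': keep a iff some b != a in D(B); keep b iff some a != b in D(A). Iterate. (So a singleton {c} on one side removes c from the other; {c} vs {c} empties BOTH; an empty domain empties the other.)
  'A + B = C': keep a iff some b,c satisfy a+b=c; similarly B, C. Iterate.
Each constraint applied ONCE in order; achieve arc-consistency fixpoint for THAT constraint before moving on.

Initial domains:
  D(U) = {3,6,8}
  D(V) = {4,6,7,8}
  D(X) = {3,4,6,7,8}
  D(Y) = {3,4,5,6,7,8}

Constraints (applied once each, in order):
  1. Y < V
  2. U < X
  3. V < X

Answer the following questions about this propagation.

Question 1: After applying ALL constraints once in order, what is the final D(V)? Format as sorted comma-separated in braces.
Constraint 1 (Y < V) on D(Y)={3,4,5,6,7,8} D(V)={4,6,7,8}: Y {3,4,5,6,7,8}->{3,4,5,6,7}
Constraint 2 (U < X) on D(U)={3,6,8} D(X)={3,4,6,7,8}: U {3,6,8}->{3,6}; X {3,4,6,7,8}->{4,6,7,8}
Constraint 3 (V < X) on D(V)={4,6,7,8} D(X)={4,6,7,8}: V {4,6,7,8}->{4,6,7}; X {4,6,7,8}->{6,7,8}
So after all 3 constraints: D(V) = {4,6,7}

Answer: {4,6,7}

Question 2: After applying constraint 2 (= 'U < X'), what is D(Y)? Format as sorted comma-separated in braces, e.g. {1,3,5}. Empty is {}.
Answer: {3,4,5,6,7}

Derivation:
Constraint 1 (Y < V) on D(Y)={3,4,5,6,7,8} D(V)={4,6,7,8}: Y {3,4,5,6,7,8}->{3,4,5,6,7}
Constraint 2 (U < X) on D(U)={3,6,8} D(X)={3,4,6,7,8}: U {3,6,8}->{3,6}; X {3,4,6,7,8}->{4,6,7,8}
So after constraint 2: D(Y) = {3,4,5,6,7}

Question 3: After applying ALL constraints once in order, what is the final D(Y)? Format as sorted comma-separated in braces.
Constraint 1 (Y < V) on D(Y)={3,4,5,6,7,8} D(V)={4,6,7,8}: Y {3,4,5,6,7,8}->{3,4,5,6,7}
Constraint 2 (U < X) on D(U)={3,6,8} D(X)={3,4,6,7,8}: U {3,6,8}->{3,6}; X {3,4,6,7,8}->{4,6,7,8}
Constraint 3 (V < X) on D(V)={4,6,7,8} D(X)={4,6,7,8}: V {4,6,7,8}->{4,6,7}; X {4,6,7,8}->{6,7,8}
So after all 3 constraints: D(Y) = {3,4,5,6,7}

Answer: {3,4,5,6,7}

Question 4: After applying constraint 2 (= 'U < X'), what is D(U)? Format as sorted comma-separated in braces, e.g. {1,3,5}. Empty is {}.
Constraint 1 (Y < V) on D(Y)={3,4,5,6,7,8} D(V)={4,6,7,8}: Y {3,4,5,6,7,8}->{3,4,5,6,7}
Constraint 2 (U < X) on D(U)={3,6,8} D(X)={3,4,6,7,8}: U {3,6,8}->{3,6}; X {3,4,6,7,8}->{4,6,7,8}
So after constraint 2: D(U) = {3,6}

Answer: {3,6}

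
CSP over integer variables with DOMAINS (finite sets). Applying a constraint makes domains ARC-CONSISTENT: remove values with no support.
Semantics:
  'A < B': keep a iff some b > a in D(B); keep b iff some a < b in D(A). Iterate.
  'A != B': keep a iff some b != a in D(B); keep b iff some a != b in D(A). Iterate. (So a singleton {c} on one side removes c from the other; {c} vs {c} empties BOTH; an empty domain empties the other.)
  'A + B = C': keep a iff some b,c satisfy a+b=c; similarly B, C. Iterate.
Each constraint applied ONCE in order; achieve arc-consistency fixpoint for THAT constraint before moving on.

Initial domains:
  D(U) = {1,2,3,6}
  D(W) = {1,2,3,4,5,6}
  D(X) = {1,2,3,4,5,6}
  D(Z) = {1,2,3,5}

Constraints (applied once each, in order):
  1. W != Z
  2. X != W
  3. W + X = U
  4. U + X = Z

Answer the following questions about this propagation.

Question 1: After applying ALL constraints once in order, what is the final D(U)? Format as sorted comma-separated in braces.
Constraint 1 (W != Z) on D(W)={1,2,3,4,5,6} D(Z)={1,2,3,5}: no change
Constraint 2 (X != W) on D(X)={1,2,3,4,5,6} D(W)={1,2,3,4,5,6}: no change
Constraint 3 (W + X = U) on D(W)={1,2,3,4,5,6} D(X)={1,2,3,4,5,6} D(U)={1,2,3,6}: W {1,2,3,4,5,6}->{1,2,3,4,5}; X {1,2,3,4,5,6}->{1,2,3,4,5}; U {1,2,3,6}->{2,3,6}
Constraint 4 (U + X = Z) on D(U)={2,3,6} D(X)={1,2,3,4,5} D(Z)={1,2,3,5}: U {2,3,6}->{2,3}; X {1,2,3,4,5}->{1,2,3}; Z {1,2,3,5}->{3,5}
So after all 4 constraints: D(U) = {2,3}

Answer: {2,3}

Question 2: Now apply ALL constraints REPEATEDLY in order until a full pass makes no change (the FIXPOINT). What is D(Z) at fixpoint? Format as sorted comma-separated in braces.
pass 0 (initial): D(Z)={1,2,3,5}
pass 1: U {1,2,3,6}->{2,3}; W {1,2,3,4,5,6}->{1,2,3,4,5}; X {1,2,3,4,5,6}->{1,2,3}; Z {1,2,3,5}->{3,5}
pass 2: W {1,2,3,4,5}->{1,2}; X {1,2,3}->{1,2}
pass 3: no change
Fixpoint after 3 passes: D(Z) = {3,5}

Answer: {3,5}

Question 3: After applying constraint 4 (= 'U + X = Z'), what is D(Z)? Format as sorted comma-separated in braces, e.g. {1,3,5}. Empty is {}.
Constraint 1 (W != Z) on D(W)={1,2,3,4,5,6} D(Z)={1,2,3,5}: no change
Constraint 2 (X != W) on D(X)={1,2,3,4,5,6} D(W)={1,2,3,4,5,6}: no change
Constraint 3 (W + X = U) on D(W)={1,2,3,4,5,6} D(X)={1,2,3,4,5,6} D(U)={1,2,3,6}: W {1,2,3,4,5,6}->{1,2,3,4,5}; X {1,2,3,4,5,6}->{1,2,3,4,5}; U {1,2,3,6}->{2,3,6}
Constraint 4 (U + X = Z) on D(U)={2,3,6} D(X)={1,2,3,4,5} D(Z)={1,2,3,5}: U {2,3,6}->{2,3}; X {1,2,3,4,5}->{1,2,3}; Z {1,2,3,5}->{3,5}
So after constraint 4: D(Z) = {3,5}

Answer: {3,5}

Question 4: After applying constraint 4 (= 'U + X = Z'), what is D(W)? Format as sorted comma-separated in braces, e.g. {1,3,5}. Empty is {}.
Constraint 1 (W != Z) on D(W)={1,2,3,4,5,6} D(Z)={1,2,3,5}: no change
Constraint 2 (X != W) on D(X)={1,2,3,4,5,6} D(W)={1,2,3,4,5,6}: no change
Constraint 3 (W + X = U) on D(W)={1,2,3,4,5,6} D(X)={1,2,3,4,5,6} D(U)={1,2,3,6}: W {1,2,3,4,5,6}->{1,2,3,4,5}; X {1,2,3,4,5,6}->{1,2,3,4,5}; U {1,2,3,6}->{2,3,6}
Constraint 4 (U + X = Z) on D(U)={2,3,6} D(X)={1,2,3,4,5} D(Z)={1,2,3,5}: U {2,3,6}->{2,3}; X {1,2,3,4,5}->{1,2,3}; Z {1,2,3,5}->{3,5}
So after constraint 4: D(W) = {1,2,3,4,5}

Answer: {1,2,3,4,5}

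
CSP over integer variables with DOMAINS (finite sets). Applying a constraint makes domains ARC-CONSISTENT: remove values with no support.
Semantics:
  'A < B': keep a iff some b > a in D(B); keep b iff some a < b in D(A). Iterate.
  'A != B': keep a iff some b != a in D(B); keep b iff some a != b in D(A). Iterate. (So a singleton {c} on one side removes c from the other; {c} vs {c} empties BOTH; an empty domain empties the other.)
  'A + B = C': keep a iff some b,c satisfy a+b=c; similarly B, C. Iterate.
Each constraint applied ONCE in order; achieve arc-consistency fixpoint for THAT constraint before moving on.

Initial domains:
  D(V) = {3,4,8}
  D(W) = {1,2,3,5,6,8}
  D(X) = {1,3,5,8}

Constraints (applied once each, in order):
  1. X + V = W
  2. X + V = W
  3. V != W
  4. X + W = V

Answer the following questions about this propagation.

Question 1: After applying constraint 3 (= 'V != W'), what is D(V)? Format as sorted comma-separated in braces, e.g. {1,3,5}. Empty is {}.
Answer: {3,4}

Derivation:
Constraint 1 (X + V = W) on D(X)={1,3,5,8} D(V)={3,4,8} D(W)={1,2,3,5,6,8}: X {1,3,5,8}->{1,3,5}; V {3,4,8}->{3,4}; W {1,2,3,5,6,8}->{5,6,8}
Constraint 2 (X + V = W) on D(X)={1,3,5} D(V)={3,4} D(W)={5,6,8}: no change
Constraint 3 (V != W) on D(V)={3,4} D(W)={5,6,8}: no change
So after constraint 3: D(V) = {3,4}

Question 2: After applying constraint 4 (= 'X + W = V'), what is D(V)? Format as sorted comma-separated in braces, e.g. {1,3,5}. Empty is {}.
Constraint 1 (X + V = W) on D(X)={1,3,5,8} D(V)={3,4,8} D(W)={1,2,3,5,6,8}: X {1,3,5,8}->{1,3,5}; V {3,4,8}->{3,4}; W {1,2,3,5,6,8}->{5,6,8}
Constraint 2 (X + V = W) on D(X)={1,3,5} D(V)={3,4} D(W)={5,6,8}: no change
Constraint 3 (V != W) on D(V)={3,4} D(W)={5,6,8}: no change
Constraint 4 (X + W = V) on D(X)={1,3,5} D(W)={5,6,8} D(V)={3,4}: X {1,3,5}->{}; W {5,6,8}->{}; V {3,4}->{}
So after constraint 4: D(V) = {}

Answer: {}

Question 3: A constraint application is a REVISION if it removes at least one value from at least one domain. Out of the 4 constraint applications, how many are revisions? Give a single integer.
Constraint 1 (X + V = W) on D(X)={1,3,5,8} D(V)={3,4,8} D(W)={1,2,3,5,6,8}: X {1,3,5,8}->{1,3,5}; V {3,4,8}->{3,4}; W {1,2,3,5,6,8}->{5,6,8} => REVISION
Constraint 2 (X + V = W) on D(X)={1,3,5} D(V)={3,4} D(W)={5,6,8}: no change => not a revision
Constraint 3 (V != W) on D(V)={3,4} D(W)={5,6,8}: no change => not a revision
Constraint 4 (X + W = V) on D(X)={1,3,5} D(W)={5,6,8} D(V)={3,4}: X {1,3,5}->{}; W {5,6,8}->{}; V {3,4}->{} => REVISION
Total revisions = 2

Answer: 2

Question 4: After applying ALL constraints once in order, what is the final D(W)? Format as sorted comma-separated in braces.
Constraint 1 (X + V = W) on D(X)={1,3,5,8} D(V)={3,4,8} D(W)={1,2,3,5,6,8}: X {1,3,5,8}->{1,3,5}; V {3,4,8}->{3,4}; W {1,2,3,5,6,8}->{5,6,8}
Constraint 2 (X + V = W) on D(X)={1,3,5} D(V)={3,4} D(W)={5,6,8}: no change
Constraint 3 (V != W) on D(V)={3,4} D(W)={5,6,8}: no change
Constraint 4 (X + W = V) on D(X)={1,3,5} D(W)={5,6,8} D(V)={3,4}: X {1,3,5}->{}; W {5,6,8}->{}; V {3,4}->{}
So after all 4 constraints: D(W) = {}

Answer: {}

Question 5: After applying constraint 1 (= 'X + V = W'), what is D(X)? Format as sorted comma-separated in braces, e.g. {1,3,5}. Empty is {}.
Answer: {1,3,5}

Derivation:
Constraint 1 (X + V = W) on D(X)={1,3,5,8} D(V)={3,4,8} D(W)={1,2,3,5,6,8}: X {1,3,5,8}->{1,3,5}; V {3,4,8}->{3,4}; W {1,2,3,5,6,8}->{5,6,8}
So after constraint 1: D(X) = {1,3,5}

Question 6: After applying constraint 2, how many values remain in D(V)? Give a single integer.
Constraint 1 (X + V = W) on D(X)={1,3,5,8} D(V)={3,4,8} D(W)={1,2,3,5,6,8}: X {1,3,5,8}->{1,3,5}; V {3,4,8}->{3,4}; W {1,2,3,5,6,8}->{5,6,8}
Constraint 2 (X + V = W) on D(X)={1,3,5} D(V)={3,4} D(W)={5,6,8}: no change
So after constraint 2: D(V)={3,4}, size = 2

Answer: 2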